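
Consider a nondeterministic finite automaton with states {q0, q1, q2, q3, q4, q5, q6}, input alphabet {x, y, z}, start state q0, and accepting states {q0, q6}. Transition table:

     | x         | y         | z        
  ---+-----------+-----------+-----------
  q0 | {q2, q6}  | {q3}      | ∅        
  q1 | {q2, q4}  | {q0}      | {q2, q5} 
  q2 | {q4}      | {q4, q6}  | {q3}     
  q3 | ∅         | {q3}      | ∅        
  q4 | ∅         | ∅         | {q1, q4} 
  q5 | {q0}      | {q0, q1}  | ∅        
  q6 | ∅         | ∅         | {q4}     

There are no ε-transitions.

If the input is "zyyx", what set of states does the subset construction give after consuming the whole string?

∅

Start in {q0}.
Read 'z': q0→∅; now ∅.
The set is empty and remains empty for the remaining 3 symbols.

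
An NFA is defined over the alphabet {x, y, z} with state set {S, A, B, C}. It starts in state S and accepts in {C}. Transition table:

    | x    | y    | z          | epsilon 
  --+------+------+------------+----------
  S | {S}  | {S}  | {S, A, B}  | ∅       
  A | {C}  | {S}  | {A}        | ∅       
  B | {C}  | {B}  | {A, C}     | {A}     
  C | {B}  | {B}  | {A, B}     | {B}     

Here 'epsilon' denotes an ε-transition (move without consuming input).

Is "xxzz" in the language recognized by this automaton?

Yes

Start in {S}.
Read 'x': {S} → {S}.
Read 'x': {S} → {S}.
Read 'z': {S} → {S, A, B}.
Read 'z': {S, A, B} → {S, A, B, C}.
The final set {S, A, B, C} contains the accepting state C.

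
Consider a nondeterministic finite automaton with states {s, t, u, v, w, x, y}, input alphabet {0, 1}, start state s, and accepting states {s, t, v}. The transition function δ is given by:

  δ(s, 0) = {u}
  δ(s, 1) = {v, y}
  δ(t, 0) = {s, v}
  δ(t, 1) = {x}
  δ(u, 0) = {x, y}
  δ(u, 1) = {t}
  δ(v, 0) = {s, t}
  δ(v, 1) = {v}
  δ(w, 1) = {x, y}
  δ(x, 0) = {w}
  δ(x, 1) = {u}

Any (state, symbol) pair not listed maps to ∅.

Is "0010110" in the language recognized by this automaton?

Yes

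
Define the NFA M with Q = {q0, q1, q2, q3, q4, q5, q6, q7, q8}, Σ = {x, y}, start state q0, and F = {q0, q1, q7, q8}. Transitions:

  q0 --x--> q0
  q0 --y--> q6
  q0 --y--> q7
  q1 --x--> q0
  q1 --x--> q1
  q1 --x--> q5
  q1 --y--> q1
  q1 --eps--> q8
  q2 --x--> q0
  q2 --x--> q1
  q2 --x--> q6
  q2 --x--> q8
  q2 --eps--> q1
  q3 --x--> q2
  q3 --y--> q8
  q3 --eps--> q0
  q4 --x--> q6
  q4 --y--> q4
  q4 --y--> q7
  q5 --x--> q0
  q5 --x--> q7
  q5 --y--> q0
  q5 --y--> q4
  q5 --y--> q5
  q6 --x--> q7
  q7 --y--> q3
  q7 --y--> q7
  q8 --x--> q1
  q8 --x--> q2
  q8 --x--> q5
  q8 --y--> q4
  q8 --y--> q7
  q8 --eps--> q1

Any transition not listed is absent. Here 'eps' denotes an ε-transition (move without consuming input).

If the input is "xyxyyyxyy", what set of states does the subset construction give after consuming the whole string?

{q0, q1, q3, q4, q5, q6, q7, q8}

Start in {q0}.
Read 'x': {q0} → {q0}.
Read 'y': {q0} → {q6, q7}.
Read 'x': {q6, q7} → {q7}.
Read 'y': {q7} → {q0, q3, q7}.
Read 'y': {q0, q3, q7} → {q0, q1, q3, q6, q7, q8}.
Read 'y': {q0, q1, q3, q6, q7, q8} → {q0, q1, q3, q4, q6, q7, q8}.
Read 'x': {q0, q1, q3, q4, q6, q7, q8} → {q0, q1, q2, q5, q6, q7, q8}.
Read 'y': {q0, q1, q2, q5, q6, q7, q8} → {q0, q1, q3, q4, q5, q6, q7, q8}.
Read 'y': {q0, q1, q3, q4, q5, q6, q7, q8} → {q0, q1, q3, q4, q5, q6, q7, q8}.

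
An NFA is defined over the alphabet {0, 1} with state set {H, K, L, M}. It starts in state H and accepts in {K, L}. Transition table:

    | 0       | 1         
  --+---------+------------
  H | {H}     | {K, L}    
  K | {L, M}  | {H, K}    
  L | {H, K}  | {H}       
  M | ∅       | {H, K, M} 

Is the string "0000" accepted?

No

Start in {H}.
Read '0': H→{H}; now {H}.
Read '0': H→{H}; now {H}.
Read '0': H→{H}; now {H}.
Read '0': H→{H}; now {H}.
The final set {H} contains no accepting state.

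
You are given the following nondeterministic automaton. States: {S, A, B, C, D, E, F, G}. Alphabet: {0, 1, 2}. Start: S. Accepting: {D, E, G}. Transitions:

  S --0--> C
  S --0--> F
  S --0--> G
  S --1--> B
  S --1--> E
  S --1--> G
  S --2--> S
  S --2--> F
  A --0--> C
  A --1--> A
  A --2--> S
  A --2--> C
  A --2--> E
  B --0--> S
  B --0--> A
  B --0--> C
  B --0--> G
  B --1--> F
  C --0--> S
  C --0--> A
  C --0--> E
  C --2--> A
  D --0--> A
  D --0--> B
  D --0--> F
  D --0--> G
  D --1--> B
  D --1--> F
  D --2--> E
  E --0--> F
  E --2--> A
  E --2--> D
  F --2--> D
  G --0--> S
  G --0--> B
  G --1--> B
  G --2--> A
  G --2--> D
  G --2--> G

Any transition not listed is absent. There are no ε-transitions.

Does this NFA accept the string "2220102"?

Start in {S}.
Read '2': S→{S, F}; now {S, F}.
Read '2': S→{S, F}, F→{D}; now {S, D, F}.
Read '2': S→{S, F}, D→{E}, F→{D}; now {S, D, E, F}.
Read '0': S→{C, F, G}, D→{A, B, F, G}, E→{F}, F→∅; now {A, B, C, F, G}.
Read '1': A→{A}, B→{F}, C→∅, F→∅, G→{B}; now {A, B, F}.
Read '0': A→{C}, B→{S, A, C, G}, F→∅; now {S, A, C, G}.
Read '2': S→{S, F}, A→{S, C, E}, C→{A}, G→{A, D, G}; now {S, A, C, D, E, F, G}.
The final set {S, A, C, D, E, F, G} contains the accepting states D, E, G.

Yes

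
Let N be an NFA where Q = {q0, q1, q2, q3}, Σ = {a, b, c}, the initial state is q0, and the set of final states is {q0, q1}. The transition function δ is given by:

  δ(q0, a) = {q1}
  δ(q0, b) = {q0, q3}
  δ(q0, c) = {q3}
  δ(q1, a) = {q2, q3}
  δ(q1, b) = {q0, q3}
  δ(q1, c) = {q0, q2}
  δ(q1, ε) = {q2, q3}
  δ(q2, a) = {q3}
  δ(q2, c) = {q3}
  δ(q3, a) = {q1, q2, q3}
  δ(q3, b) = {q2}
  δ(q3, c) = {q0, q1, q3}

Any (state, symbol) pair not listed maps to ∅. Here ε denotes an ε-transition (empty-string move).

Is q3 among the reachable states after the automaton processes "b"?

Yes

Start in {q0}.
Read 'b': q0→{q0, q3}; now {q0, q3}.
State q3 is in {q0, q3}.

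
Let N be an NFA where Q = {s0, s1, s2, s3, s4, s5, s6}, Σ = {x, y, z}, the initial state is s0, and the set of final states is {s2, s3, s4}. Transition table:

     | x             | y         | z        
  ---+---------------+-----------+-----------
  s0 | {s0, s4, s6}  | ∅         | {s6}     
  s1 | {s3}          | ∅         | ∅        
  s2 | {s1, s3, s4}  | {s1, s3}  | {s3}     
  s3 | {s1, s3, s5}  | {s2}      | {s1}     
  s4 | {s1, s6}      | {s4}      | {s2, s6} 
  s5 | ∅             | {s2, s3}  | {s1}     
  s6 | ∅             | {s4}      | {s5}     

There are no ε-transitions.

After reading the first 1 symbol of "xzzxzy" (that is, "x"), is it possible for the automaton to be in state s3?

No

Start in {s0}.
Read 'x': {s0} → {s0, s4, s6}.
State s3 is not in {s0, s4, s6}.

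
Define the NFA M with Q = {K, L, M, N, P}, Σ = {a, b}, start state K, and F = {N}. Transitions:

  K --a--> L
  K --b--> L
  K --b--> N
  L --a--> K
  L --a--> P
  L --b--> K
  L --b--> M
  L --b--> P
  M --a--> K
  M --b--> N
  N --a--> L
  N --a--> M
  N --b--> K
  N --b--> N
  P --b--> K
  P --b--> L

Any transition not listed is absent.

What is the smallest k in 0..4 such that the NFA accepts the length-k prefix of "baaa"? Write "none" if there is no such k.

Start in {K}.
Read 'b': {K} → {L, N}.
None of the earlier sets intersect F, but {L, N} does.

1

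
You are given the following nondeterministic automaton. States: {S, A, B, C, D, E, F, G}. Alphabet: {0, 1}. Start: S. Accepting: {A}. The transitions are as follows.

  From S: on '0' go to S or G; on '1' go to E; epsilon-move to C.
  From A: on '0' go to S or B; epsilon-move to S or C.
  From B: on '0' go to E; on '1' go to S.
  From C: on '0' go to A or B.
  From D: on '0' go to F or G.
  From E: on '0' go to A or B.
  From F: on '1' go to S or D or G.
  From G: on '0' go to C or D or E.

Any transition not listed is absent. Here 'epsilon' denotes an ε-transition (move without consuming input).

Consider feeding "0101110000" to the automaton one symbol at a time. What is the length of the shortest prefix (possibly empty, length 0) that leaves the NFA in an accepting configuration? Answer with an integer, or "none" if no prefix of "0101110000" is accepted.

Start: ε-closure({S}) = {S, C}.
Read '0': S→{S, G}, C→{A, B}; union {S, A, B, G}; ε-closure = {S, A, B, C, G}.
None of the earlier sets intersect F, but {S, A, B, C, G} does.

1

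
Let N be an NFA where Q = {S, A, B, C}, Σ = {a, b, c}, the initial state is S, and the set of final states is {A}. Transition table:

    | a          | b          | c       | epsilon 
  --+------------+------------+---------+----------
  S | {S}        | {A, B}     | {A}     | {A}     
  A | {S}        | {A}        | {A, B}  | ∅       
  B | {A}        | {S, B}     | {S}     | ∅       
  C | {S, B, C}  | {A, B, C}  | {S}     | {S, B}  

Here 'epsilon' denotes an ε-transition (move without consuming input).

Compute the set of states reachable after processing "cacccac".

Start: ε-closure({S}) = {S, A}.
Read 'c': S→{A}, A→{A, B}; now {A, B}.
Read 'a': A→{S}, B→{A}; now {S, A}.
Read 'c': S→{A}, A→{A, B}; now {A, B}.
Read 'c': A→{A, B}, B→{S}; now {S, A, B}.
Read 'c': S→{A}, A→{A, B}, B→{S}; now {S, A, B}.
Read 'a': S→{S}, A→{S}, B→{A}; now {S, A}.
Read 'c': S→{A}, A→{A, B}; now {A, B}.

{A, B}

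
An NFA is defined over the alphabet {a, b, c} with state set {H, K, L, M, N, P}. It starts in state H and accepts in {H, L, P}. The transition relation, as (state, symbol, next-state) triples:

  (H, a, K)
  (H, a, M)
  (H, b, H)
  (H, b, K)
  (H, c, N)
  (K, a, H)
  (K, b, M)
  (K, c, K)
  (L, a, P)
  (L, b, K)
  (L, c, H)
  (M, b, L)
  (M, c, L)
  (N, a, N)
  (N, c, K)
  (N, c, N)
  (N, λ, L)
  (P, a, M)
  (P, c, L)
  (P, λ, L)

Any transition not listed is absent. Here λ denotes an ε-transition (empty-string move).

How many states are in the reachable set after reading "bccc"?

Start in {H}.
Read 'b': H→{H, K}; now {H, K}.
Read 'c': H→{N}, K→{K}; union {K, N}; ε-closure = {K, L, N}.
Read 'c': K→{K}, L→{H}, N→{K, N}; union {H, K, N}; ε-closure = {H, K, L, N}.
Read 'c': H→{N}, K→{K}, L→{H}, N→{K, N}; union {H, K, N}; ε-closure = {H, K, L, N}.
That set has 4 states.

4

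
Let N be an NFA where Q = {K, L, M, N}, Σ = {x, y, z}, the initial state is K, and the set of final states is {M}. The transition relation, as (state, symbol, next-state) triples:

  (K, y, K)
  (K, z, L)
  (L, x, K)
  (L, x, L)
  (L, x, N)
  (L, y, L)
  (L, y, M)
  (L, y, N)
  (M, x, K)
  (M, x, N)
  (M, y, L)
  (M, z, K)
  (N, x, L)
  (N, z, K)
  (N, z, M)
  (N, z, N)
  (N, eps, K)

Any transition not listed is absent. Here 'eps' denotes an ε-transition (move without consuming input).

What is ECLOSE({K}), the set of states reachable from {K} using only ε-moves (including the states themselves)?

{K}

Begin with {K}.
No ε-moves leave this set, so the closure equals the set itself.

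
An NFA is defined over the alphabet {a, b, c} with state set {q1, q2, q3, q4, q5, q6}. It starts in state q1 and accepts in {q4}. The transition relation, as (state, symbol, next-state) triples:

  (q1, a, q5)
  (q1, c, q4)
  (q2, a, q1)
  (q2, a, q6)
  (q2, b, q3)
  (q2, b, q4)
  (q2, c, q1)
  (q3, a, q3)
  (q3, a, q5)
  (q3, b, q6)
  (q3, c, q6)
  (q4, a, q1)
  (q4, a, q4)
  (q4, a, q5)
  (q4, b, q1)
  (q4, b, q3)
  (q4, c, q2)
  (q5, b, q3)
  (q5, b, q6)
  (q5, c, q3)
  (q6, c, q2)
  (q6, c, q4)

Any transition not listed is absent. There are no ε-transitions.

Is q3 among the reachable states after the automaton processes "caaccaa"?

No

Start in {q1}.
Read 'c': {q1} → {q4}.
Read 'a': {q4} → {q1, q4, q5}.
Read 'a': {q1, q4, q5} → {q1, q4, q5}.
Read 'c': {q1, q4, q5} → {q2, q3, q4}.
Read 'c': {q2, q3, q4} → {q1, q2, q6}.
Read 'a': {q1, q2, q6} → {q1, q5, q6}.
Read 'a': {q1, q5, q6} → {q5}.
State q3 is not in {q5}.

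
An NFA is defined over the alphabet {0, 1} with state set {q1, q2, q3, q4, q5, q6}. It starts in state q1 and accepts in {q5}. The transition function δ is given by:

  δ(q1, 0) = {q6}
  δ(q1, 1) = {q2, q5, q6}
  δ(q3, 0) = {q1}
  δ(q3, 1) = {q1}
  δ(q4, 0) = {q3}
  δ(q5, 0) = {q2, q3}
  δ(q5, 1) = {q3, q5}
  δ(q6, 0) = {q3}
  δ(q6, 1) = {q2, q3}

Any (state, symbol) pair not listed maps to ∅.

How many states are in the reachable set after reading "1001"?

3

Start in {q1}.
Read '1': q1→{q2, q5, q6}; now {q2, q5, q6}.
Read '0': q2→∅, q5→{q2, q3}, q6→{q3}; now {q2, q3}.
Read '0': q2→∅, q3→{q1}; now {q1}.
Read '1': q1→{q2, q5, q6}; now {q2, q5, q6}.
That set has 3 states.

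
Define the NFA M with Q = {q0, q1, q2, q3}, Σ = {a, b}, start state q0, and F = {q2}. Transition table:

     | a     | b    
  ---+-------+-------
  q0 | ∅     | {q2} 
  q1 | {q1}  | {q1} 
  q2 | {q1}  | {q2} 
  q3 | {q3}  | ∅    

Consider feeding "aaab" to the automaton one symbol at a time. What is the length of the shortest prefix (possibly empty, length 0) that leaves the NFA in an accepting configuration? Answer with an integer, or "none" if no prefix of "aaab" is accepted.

none

Start in {q0}.
Read 'a': {q0} → ∅.
The set is empty and remains empty for the remaining 3 symbols.
No reachable set along the way intersects F.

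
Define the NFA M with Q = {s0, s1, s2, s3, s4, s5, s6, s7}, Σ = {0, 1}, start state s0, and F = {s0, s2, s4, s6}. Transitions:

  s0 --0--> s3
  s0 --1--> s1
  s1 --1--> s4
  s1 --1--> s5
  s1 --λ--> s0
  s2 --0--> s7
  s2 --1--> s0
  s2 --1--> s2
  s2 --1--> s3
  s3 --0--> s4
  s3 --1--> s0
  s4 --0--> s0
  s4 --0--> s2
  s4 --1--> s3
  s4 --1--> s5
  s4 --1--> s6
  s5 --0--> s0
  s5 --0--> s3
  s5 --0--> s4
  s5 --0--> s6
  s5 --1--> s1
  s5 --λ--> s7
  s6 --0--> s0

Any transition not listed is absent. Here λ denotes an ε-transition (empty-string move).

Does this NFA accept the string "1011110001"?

Yes

Start in {s0}.
Read '1': s0→{s1}; union {s1}; ε-closure = {s0, s1}.
Read '0': s0→{s3}, s1→∅; now {s3}.
Read '1': s3→{s0}; now {s0}.
Read '1': s0→{s1}; union {s1}; ε-closure = {s0, s1}.
Read '1': s0→{s1}, s1→{s4, s5}; union {s1, s4, s5}; ε-closure = {s0, s1, s4, s5, s7}.
Read '1': s0→{s1}, s1→{s4, s5}, s4→{s3, s5, s6}, s5→{s1}, s7→∅; union {s1, s3, s4, s5, s6}; ε-closure = {s0, s1, s3, s4, s5, s6, s7}.
Read '0': s0→{s3}, s1→∅, s3→{s4}, s4→{s0, s2}, s5→{s0, s3, s4, s6}, s6→{s0}, s7→∅; now {s0, s2, s3, s4, s6}.
Read '0': s0→{s3}, s2→{s7}, s3→{s4}, s4→{s0, s2}, s6→{s0}; now {s0, s2, s3, s4, s7}.
Read '0': s0→{s3}, s2→{s7}, s3→{s4}, s4→{s0, s2}, s7→∅; now {s0, s2, s3, s4, s7}.
Read '1': s0→{s1}, s2→{s0, s2, s3}, s3→{s0}, s4→{s3, s5, s6}, s7→∅; union {s0, s1, s2, s3, s5, s6}; ε-closure = {s0, s1, s2, s3, s5, s6, s7}.
The final set {s0, s1, s2, s3, s5, s6, s7} contains the accepting states s0, s2, s6.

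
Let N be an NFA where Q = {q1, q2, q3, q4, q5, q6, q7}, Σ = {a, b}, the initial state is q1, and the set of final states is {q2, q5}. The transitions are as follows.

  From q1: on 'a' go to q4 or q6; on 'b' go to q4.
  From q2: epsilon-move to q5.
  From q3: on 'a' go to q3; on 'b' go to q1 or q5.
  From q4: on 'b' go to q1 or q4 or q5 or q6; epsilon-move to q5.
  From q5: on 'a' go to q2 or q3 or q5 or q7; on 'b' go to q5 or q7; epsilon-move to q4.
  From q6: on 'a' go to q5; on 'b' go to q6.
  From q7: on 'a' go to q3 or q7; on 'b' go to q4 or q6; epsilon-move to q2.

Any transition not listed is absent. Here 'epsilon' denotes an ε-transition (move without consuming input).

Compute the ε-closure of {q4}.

Begin with {q4}.
ε-move q4 → q5; add q5.

{q4, q5}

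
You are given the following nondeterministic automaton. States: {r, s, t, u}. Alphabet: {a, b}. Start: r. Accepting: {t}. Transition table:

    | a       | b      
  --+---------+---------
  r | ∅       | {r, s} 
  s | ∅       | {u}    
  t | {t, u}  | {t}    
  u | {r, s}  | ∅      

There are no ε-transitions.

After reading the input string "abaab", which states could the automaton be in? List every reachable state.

∅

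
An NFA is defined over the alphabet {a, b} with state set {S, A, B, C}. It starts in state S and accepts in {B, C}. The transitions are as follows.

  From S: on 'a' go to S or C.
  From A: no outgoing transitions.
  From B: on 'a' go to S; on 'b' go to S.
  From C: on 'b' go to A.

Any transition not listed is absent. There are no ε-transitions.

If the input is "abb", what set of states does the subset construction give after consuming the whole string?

Start in {S}.
Read 'a': {S} → {S, C}.
Read 'b': {S, C} → {A}.
Read 'b': {A} → ∅.

∅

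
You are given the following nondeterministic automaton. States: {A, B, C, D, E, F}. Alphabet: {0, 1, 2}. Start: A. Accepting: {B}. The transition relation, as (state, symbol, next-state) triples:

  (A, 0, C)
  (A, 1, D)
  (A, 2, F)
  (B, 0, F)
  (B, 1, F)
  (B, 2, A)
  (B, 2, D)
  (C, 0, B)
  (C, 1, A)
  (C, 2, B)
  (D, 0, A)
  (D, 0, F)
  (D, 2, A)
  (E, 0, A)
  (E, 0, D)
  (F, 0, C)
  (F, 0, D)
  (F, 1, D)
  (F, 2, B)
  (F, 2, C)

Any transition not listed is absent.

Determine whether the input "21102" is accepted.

No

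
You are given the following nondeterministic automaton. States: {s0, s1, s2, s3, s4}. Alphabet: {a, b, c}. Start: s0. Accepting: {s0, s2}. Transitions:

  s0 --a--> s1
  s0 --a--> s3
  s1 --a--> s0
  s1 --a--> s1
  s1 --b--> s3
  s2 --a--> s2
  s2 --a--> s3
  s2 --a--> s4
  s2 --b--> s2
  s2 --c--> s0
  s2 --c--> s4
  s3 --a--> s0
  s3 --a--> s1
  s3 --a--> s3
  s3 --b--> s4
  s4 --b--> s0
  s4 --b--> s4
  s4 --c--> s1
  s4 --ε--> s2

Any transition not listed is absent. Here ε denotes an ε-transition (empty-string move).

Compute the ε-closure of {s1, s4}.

Begin with {s1, s4}.
ε-move s4 → s2; add s2.

{s1, s2, s4}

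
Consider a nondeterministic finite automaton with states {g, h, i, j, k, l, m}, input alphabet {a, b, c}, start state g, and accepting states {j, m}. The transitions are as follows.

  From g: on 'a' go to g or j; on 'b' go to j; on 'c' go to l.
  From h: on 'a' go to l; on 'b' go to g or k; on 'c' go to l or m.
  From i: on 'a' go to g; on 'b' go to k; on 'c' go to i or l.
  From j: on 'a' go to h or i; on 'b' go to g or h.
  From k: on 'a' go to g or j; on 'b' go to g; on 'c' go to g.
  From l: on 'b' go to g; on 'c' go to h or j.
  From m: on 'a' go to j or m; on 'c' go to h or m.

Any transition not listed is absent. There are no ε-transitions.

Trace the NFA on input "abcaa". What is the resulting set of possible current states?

{h, i, j, m}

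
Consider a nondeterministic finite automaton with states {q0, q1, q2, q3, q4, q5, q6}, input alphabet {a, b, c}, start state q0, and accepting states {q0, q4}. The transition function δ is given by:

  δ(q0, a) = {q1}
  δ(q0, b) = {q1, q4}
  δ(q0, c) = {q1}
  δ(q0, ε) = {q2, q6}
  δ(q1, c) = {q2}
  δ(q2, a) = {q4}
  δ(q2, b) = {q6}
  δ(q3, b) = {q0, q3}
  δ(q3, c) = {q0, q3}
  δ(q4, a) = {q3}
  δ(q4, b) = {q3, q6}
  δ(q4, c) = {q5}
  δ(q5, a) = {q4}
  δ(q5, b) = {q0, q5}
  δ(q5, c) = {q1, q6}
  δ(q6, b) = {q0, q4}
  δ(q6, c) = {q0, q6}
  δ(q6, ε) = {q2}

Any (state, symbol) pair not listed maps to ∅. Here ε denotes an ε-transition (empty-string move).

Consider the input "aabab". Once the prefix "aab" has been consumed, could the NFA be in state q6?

Yes

Start: ε-closure({q0}) = {q0, q2, q6}.
Read 'a': q0→{q1}, q2→{q4}, q6→∅; now {q1, q4}.
Read 'a': q1→∅, q4→{q3}; now {q3}.
Read 'b': q3→{q0, q3}; union {q0, q3}; ε-closure = {q0, q2, q3, q6}.
State q6 is in {q0, q2, q3, q6}.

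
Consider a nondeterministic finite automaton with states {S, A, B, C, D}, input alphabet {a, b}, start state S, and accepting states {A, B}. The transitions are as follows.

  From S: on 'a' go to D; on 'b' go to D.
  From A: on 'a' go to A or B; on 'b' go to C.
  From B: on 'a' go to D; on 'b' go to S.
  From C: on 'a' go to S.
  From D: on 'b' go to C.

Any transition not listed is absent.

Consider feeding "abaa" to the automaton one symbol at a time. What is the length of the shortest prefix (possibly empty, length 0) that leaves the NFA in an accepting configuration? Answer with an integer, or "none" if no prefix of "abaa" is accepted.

none

Start in {S}.
Read 'a': {S} → {D}.
Read 'b': {D} → {C}.
Read 'a': {C} → {S}.
Read 'a': {S} → {D}.
No reachable set along the way intersects F.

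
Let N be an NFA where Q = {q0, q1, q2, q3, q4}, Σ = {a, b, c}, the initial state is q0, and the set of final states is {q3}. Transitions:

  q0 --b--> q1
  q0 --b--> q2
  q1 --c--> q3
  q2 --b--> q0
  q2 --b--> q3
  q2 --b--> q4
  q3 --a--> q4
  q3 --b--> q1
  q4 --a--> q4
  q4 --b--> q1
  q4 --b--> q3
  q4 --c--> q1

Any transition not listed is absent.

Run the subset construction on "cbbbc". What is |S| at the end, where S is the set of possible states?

Start in {q0}.
Read 'c': {q0} → ∅.
The set is empty and remains empty for the remaining 4 symbols.
That set has 0 states.

0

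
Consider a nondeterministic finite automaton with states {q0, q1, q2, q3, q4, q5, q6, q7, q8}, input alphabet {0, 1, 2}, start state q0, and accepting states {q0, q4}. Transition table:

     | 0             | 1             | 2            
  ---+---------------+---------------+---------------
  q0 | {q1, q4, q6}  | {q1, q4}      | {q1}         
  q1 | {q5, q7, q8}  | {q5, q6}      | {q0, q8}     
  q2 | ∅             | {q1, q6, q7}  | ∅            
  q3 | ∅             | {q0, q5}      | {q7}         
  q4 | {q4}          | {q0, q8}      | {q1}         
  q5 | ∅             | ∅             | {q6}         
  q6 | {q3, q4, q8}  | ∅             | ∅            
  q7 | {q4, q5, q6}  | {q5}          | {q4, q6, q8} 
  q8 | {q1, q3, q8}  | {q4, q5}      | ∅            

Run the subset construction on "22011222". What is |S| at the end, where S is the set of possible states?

3

Start in {q0}.
Read '2': {q0} → {q1}.
Read '2': {q1} → {q0, q8}.
Read '0': {q0, q8} → {q1, q3, q4, q6, q8}.
Read '1': {q1, q3, q4, q6, q8} → {q0, q4, q5, q6, q8}.
Read '1': {q0, q4, q5, q6, q8} → {q0, q1, q4, q5, q8}.
Read '2': {q0, q1, q4, q5, q8} → {q0, q1, q6, q8}.
Read '2': {q0, q1, q6, q8} → {q0, q1, q8}.
Read '2': {q0, q1, q8} → {q0, q1, q8}.
That set has 3 states.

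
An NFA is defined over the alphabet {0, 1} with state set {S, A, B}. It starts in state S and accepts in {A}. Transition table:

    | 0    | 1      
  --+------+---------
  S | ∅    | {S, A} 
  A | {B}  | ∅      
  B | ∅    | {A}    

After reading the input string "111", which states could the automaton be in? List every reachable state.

Start in {S}.
Read '1': S→{S, A}; now {S, A}.
Read '1': S→{S, A}, A→∅; now {S, A}.
Read '1': S→{S, A}, A→∅; now {S, A}.

{S, A}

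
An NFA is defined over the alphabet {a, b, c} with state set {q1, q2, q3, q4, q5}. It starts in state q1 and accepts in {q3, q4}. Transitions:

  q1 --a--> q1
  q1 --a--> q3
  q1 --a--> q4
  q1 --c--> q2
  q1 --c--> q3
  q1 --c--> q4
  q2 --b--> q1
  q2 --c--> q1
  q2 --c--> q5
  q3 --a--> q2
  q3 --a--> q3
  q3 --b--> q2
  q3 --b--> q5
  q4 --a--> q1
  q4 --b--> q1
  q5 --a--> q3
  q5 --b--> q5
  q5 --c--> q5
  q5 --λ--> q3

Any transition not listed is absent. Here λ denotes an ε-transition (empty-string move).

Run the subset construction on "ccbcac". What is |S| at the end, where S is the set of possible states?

5

Start in {q1}.
Read 'c': q1→{q2, q3, q4}; now {q2, q3, q4}.
Read 'c': q2→{q1, q5}, q3→∅, q4→∅; union {q1, q5}; ε-closure = {q1, q3, q5}.
Read 'b': q1→∅, q3→{q2, q5}, q5→{q5}; union {q2, q5}; ε-closure = {q2, q3, q5}.
Read 'c': q2→{q1, q5}, q3→∅, q5→{q5}; union {q1, q5}; ε-closure = {q1, q3, q5}.
Read 'a': q1→{q1, q3, q4}, q3→{q2, q3}, q5→{q3}; now {q1, q2, q3, q4}.
Read 'c': q1→{q2, q3, q4}, q2→{q1, q5}, q3→∅, q4→∅; now {q1, q2, q3, q4, q5}.
That set has 5 states.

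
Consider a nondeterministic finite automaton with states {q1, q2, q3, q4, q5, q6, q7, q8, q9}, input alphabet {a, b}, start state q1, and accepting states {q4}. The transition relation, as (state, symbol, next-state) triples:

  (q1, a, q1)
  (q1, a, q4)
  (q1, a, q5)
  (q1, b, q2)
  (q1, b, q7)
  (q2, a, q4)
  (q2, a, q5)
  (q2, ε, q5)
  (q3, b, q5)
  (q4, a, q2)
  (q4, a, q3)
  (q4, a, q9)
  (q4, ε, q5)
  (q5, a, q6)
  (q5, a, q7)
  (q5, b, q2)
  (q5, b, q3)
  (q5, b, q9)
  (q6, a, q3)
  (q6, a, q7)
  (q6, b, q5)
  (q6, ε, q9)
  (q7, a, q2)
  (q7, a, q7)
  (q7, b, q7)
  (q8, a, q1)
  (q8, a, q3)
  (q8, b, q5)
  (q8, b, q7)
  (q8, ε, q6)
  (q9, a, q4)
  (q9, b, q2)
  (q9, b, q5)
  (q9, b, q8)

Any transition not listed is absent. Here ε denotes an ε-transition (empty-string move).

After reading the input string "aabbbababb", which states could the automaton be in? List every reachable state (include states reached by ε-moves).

Start in {q1}.
Read 'a': {q1} → {q1, q4, q5}.
Read 'a': {q1, q4, q5} → {q1, q2, q3, q4, q5, q6, q7, q9}.
Read 'b': {q1, q2, q3, q4, q5, q6, q7, q9} → {q2, q3, q5, q6, q7, q8, q9}.
Read 'b': {q2, q3, q5, q6, q7, q8, q9} → {q2, q3, q5, q6, q7, q8, q9}.
Read 'b': {q2, q3, q5, q6, q7, q8, q9} → {q2, q3, q5, q6, q7, q8, q9}.
Read 'a': {q2, q3, q5, q6, q7, q8, q9} → {q1, q2, q3, q4, q5, q6, q7, q9}.
Read 'b': {q1, q2, q3, q4, q5, q6, q7, q9} → {q2, q3, q5, q6, q7, q8, q9}.
Read 'a': {q2, q3, q5, q6, q7, q8, q9} → {q1, q2, q3, q4, q5, q6, q7, q9}.
Read 'b': {q1, q2, q3, q4, q5, q6, q7, q9} → {q2, q3, q5, q6, q7, q8, q9}.
Read 'b': {q2, q3, q5, q6, q7, q8, q9} → {q2, q3, q5, q6, q7, q8, q9}.

{q2, q3, q5, q6, q7, q8, q9}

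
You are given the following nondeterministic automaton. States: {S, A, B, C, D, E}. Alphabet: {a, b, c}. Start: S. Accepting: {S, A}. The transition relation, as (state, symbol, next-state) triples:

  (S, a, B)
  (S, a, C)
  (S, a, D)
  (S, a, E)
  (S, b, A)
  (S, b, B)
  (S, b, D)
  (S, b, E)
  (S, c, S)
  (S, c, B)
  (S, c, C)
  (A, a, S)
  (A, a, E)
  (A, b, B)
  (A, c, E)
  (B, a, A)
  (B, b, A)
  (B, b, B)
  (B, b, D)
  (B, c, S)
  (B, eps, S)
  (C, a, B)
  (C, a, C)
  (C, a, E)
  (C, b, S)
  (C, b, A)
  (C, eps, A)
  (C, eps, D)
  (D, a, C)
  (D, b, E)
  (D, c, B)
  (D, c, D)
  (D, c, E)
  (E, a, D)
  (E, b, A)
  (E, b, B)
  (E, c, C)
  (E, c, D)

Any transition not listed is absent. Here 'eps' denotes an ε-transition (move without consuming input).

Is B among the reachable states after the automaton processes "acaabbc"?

Yes

Start in {S}.
Read 'a': S→{B, C, D, E}; union {B, C, D, E}; ε-closure = {S, A, B, C, D, E}.
Read 'c': S→{S, B, C}, A→{E}, B→{S}, C→∅, D→{B, D, E}, E→{C, D}; union {S, B, C, D, E}; ε-closure = {S, A, B, C, D, E}.
Read 'a': S→{B, C, D, E}, A→{S, E}, B→{A}, C→{B, C, E}, D→{C}, E→{D}; now {S, A, B, C, D, E}.
Read 'a': S→{B, C, D, E}, A→{S, E}, B→{A}, C→{B, C, E}, D→{C}, E→{D}; now {S, A, B, C, D, E}.
Read 'b': S→{A, B, D, E}, A→{B}, B→{A, B, D}, C→{S, A}, D→{E}, E→{A, B}; now {S, A, B, D, E}.
Read 'b': S→{A, B, D, E}, A→{B}, B→{A, B, D}, D→{E}, E→{A, B}; union {A, B, D, E}; ε-closure = {S, A, B, D, E}.
Read 'c': S→{S, B, C}, A→{E}, B→{S}, D→{B, D, E}, E→{C, D}; union {S, B, C, D, E}; ε-closure = {S, A, B, C, D, E}.
State B is in {S, A, B, C, D, E}.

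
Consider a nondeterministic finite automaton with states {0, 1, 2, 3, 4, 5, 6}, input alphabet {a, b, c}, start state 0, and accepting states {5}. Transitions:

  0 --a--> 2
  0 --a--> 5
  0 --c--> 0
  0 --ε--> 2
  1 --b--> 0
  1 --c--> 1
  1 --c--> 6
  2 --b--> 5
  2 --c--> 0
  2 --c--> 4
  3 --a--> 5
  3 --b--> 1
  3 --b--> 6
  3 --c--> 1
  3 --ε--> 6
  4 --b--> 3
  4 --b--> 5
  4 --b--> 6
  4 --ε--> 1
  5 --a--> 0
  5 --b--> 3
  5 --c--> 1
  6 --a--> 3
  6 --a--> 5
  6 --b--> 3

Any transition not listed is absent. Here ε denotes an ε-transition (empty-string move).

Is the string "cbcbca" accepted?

Start: ε-closure({0}) = {0, 2}.
Read 'c': {0, 2} → {0, 1, 2, 4}.
Read 'b': {0, 1, 2, 4} → {0, 2, 3, 5, 6}.
Read 'c': {0, 2, 3, 5, 6} → {0, 1, 2, 4}.
Read 'b': {0, 1, 2, 4} → {0, 2, 3, 5, 6}.
Read 'c': {0, 2, 3, 5, 6} → {0, 1, 2, 4}.
Read 'a': {0, 1, 2, 4} → {2, 5}.
The final set {2, 5} contains the accepting state 5.

Yes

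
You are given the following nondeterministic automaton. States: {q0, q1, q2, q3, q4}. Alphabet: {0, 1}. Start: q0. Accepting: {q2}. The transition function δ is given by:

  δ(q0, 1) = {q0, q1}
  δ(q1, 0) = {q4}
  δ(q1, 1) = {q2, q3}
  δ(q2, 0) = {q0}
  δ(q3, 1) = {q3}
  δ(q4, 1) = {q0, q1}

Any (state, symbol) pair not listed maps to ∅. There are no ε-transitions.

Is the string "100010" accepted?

No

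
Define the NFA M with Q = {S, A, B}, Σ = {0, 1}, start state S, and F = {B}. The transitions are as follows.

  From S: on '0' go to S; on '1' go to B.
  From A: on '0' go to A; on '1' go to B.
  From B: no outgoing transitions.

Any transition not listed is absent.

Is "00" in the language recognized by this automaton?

No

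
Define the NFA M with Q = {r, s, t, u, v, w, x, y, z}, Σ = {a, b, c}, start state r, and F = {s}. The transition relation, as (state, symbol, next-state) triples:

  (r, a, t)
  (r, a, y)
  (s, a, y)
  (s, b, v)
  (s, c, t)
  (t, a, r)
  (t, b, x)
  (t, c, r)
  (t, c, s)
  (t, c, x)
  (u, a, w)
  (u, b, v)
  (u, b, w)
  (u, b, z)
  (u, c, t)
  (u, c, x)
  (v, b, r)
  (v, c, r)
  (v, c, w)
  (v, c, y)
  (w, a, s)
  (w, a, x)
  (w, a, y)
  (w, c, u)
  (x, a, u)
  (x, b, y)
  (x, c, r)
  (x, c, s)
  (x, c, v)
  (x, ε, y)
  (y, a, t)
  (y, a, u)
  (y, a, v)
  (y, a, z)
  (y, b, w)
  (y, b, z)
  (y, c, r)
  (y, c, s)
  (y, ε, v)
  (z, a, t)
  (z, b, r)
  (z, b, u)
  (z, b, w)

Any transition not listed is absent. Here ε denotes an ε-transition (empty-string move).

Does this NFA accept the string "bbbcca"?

Start in {r}.
Read 'b': {r} → ∅.
The set is empty and remains empty for the remaining 5 symbols.
The final set ∅ contains no accepting state.

No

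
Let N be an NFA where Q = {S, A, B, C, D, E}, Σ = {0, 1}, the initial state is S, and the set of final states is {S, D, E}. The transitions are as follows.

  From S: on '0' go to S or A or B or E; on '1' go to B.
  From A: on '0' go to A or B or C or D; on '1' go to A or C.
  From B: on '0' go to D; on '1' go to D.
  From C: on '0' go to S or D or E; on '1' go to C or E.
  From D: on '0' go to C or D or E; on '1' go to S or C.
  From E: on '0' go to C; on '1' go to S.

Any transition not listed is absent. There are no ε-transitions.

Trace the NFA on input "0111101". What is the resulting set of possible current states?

{S, A, B, C, D, E}

Start in {S}.
Read '0': S→{S, A, B, E}; now {S, A, B, E}.
Read '1': S→{B}, A→{A, C}, B→{D}, E→{S}; now {S, A, B, C, D}.
Read '1': S→{B}, A→{A, C}, B→{D}, C→{C, E}, D→{S, C}; now {S, A, B, C, D, E}.
Read '1': S→{B}, A→{A, C}, B→{D}, C→{C, E}, D→{S, C}, E→{S}; now {S, A, B, C, D, E}.
Read '1': S→{B}, A→{A, C}, B→{D}, C→{C, E}, D→{S, C}, E→{S}; now {S, A, B, C, D, E}.
Read '0': S→{S, A, B, E}, A→{A, B, C, D}, B→{D}, C→{S, D, E}, D→{C, D, E}, E→{C}; now {S, A, B, C, D, E}.
Read '1': S→{B}, A→{A, C}, B→{D}, C→{C, E}, D→{S, C}, E→{S}; now {S, A, B, C, D, E}.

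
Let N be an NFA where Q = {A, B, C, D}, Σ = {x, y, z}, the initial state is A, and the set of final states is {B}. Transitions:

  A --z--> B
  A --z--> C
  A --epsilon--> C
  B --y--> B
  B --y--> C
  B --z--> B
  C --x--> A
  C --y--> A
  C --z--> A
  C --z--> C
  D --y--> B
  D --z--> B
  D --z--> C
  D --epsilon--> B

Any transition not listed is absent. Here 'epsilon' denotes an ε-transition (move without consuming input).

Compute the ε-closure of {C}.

Begin with {C}.
No ε-moves leave this set, so the closure equals the set itself.

{C}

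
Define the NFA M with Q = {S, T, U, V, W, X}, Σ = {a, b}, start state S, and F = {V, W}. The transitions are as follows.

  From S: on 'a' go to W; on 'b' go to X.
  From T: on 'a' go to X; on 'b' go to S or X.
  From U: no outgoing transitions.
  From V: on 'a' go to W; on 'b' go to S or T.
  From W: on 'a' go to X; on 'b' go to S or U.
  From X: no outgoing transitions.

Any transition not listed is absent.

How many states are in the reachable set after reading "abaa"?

1

Start in {S}.
Read 'a': S→{W}; now {W}.
Read 'b': W→{S, U}; now {S, U}.
Read 'a': S→{W}, U→∅; now {W}.
Read 'a': W→{X}; now {X}.
That set has 1 state.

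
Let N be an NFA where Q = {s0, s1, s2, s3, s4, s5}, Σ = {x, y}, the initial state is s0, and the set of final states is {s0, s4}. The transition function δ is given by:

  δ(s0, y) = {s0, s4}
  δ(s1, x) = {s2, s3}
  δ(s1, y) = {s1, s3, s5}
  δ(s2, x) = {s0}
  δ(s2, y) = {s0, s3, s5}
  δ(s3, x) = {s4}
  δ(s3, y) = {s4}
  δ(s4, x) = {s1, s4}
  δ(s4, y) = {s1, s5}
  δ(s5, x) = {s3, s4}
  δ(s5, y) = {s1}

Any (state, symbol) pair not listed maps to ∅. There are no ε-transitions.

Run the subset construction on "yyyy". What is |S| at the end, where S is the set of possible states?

5

Start in {s0}.
Read 'y': {s0} → {s0, s4}.
Read 'y': {s0, s4} → {s0, s1, s4, s5}.
Read 'y': {s0, s1, s4, s5} → {s0, s1, s3, s4, s5}.
Read 'y': {s0, s1, s3, s4, s5} → {s0, s1, s3, s4, s5}.
That set has 5 states.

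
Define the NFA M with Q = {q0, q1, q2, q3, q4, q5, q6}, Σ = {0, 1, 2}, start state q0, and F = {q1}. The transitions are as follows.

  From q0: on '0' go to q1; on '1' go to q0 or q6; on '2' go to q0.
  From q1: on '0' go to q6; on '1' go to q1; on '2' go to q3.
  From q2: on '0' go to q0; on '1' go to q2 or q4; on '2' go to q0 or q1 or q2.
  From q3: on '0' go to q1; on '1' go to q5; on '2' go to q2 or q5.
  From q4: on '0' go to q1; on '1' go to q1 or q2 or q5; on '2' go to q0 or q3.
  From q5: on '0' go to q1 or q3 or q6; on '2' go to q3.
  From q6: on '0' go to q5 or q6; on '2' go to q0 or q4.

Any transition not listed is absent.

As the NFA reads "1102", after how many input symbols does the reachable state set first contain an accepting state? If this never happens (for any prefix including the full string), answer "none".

3

Start in {q0}.
Read '1': {q0} → {q0, q6}.
Read '1': {q0, q6} → {q0, q6}.
Read '0': {q0, q6} → {q1, q5, q6}.
None of the earlier sets intersect F, but {q1, q5, q6} does.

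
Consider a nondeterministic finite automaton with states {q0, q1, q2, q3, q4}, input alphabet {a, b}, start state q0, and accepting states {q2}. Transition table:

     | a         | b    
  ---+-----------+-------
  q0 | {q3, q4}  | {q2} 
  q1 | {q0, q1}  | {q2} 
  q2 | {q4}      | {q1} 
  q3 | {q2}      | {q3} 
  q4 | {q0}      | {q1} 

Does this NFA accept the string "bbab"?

Start in {q0}.
Read 'b': q0→{q2}; now {q2}.
Read 'b': q2→{q1}; now {q1}.
Read 'a': q1→{q0, q1}; now {q0, q1}.
Read 'b': q0→{q2}, q1→{q2}; now {q2}.
The final set {q2} contains the accepting state q2.

Yes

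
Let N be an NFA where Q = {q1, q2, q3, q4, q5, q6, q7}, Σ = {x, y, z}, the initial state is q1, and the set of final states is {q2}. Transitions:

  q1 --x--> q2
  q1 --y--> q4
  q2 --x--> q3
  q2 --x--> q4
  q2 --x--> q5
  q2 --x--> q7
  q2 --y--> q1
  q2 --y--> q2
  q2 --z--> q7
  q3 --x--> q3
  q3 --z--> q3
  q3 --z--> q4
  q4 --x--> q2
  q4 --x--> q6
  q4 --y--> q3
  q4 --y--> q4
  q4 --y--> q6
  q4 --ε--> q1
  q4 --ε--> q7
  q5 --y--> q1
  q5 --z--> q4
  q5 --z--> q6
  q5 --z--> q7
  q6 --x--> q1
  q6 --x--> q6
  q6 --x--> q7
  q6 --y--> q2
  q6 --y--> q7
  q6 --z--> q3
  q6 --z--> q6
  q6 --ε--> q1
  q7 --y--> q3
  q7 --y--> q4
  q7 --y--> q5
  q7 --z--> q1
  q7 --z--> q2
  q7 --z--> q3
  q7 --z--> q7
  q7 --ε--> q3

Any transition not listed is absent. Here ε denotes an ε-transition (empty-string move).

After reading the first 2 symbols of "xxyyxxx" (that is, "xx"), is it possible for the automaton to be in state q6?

No

Start in {q1}.
Read 'x': q1→{q2}; now {q2}.
Read 'x': q2→{q3, q4, q5, q7}; union {q3, q4, q5, q7}; ε-closure = {q1, q3, q4, q5, q7}.
State q6 is not in {q1, q3, q4, q5, q7}.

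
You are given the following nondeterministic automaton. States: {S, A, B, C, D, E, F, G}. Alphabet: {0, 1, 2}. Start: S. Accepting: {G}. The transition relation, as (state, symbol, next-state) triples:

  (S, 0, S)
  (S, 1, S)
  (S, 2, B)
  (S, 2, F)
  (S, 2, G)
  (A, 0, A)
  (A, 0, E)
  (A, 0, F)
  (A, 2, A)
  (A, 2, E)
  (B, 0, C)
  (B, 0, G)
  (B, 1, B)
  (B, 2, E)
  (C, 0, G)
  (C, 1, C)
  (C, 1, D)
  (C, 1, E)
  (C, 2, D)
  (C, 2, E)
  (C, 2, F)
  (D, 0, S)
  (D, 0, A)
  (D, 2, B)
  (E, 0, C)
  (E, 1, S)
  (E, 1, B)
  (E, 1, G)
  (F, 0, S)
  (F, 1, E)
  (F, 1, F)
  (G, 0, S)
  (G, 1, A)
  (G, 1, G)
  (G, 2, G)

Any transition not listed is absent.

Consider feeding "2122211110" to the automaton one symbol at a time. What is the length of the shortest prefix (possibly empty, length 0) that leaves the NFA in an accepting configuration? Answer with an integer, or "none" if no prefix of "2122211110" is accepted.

Start in {S}.
Read '2': S→{B, F, G}; now {B, F, G}.
None of the earlier sets intersect F, but {B, F, G} does.

1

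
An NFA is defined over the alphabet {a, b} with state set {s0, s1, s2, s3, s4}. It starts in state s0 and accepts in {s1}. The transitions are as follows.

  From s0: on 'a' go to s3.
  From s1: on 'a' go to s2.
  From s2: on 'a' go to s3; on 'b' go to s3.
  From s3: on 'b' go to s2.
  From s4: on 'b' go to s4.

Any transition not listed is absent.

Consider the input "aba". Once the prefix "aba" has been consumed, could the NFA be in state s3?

Yes

Start in {s0}.
Read 'a': s0→{s3}; now {s3}.
Read 'b': s3→{s2}; now {s2}.
Read 'a': s2→{s3}; now {s3}.
State s3 is in {s3}.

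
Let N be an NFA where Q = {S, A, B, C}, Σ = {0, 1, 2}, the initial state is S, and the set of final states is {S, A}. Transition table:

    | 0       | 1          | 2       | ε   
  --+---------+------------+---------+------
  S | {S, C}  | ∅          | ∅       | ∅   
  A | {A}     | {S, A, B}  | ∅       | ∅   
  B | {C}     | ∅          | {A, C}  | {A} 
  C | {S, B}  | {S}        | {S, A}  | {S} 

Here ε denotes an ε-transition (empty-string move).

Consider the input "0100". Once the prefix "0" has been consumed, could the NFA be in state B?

Start in {S}.
Read '0': S→{S, C}; now {S, C}.
State B is not in {S, C}.

No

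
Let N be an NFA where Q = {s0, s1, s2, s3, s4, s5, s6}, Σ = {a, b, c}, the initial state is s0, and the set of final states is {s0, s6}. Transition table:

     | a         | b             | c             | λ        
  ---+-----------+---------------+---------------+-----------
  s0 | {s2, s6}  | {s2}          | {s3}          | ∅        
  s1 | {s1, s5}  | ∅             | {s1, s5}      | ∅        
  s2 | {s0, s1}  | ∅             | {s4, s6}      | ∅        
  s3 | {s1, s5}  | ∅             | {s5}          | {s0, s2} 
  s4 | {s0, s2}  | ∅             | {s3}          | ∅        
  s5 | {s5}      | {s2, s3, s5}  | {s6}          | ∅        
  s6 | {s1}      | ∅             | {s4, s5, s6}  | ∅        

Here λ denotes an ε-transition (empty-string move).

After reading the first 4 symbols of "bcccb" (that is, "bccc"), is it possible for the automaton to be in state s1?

No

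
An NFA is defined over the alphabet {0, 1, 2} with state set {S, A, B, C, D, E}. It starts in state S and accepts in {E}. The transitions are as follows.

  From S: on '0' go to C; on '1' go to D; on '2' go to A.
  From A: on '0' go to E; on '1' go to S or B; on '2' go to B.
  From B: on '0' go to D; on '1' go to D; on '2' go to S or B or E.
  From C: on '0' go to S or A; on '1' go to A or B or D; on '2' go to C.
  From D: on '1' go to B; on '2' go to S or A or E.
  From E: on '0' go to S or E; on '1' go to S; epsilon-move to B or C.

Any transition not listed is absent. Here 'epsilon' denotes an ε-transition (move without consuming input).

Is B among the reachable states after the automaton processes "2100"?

No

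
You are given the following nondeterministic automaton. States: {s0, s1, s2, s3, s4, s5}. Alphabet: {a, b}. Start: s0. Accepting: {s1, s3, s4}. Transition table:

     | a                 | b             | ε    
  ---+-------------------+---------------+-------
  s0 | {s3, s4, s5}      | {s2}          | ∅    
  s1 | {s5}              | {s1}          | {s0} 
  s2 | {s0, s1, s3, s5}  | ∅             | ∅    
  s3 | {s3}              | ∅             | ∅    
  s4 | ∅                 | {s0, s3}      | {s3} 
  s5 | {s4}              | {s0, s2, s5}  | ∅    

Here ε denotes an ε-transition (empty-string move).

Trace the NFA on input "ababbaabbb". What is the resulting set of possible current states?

{s0, s2, s5}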